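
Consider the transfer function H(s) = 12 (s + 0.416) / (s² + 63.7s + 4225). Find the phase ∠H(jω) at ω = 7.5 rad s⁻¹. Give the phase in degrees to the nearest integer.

∠(j7.5 + 0.416) = arctan(7.5/0.416) = 86.83°
∠[(j7.5)² + 63.7(j7.5) + 4225] = ∠[4168.8 + j477.75] = 6.54°
∠H(j7.5) = 86.83° − 6.54° = 80.29°

80°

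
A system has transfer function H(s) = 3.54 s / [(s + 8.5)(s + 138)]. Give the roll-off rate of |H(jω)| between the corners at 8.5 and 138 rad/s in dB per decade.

In this band the factors already past their corner are: 1 differentiator zero, pole at 8.5; net slope = 0 dB/decade.

0 dB/decade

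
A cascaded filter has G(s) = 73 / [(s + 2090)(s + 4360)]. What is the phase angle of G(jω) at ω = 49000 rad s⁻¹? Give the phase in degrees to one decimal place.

∠(j49000 + 2090) = arctan(49000/2090) = 87.56°
∠(j49000 + 4360) = arctan(49000/4360) = 84.92°
∠G(j49000) = − (87.56° + 84.92°) = -172.47°

-172.5°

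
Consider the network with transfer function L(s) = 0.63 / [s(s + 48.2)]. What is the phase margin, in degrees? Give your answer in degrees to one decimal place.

90.0°

Gain crossover: |L(jω)| = 1 at ω ≈ 0.0131 rad/s.
∠L(j0.0131) = −90° − arctan(0.0131/48.2) ≈ -90.02°
PM = 180° + (-90.02°) = 89.98°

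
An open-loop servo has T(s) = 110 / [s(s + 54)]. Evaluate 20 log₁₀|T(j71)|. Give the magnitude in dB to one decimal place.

|j71 + 54| = √(71² + 54²) = 89.2
|j71| = 71
|T(j71)| = 110 / (89.2 × 71) = 0.017368
20 log₁₀(0.017368) = -35.20 dB

-35.2 dB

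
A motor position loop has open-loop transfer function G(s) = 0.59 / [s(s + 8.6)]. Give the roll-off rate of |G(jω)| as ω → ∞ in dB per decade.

With 0 zeros and 2 poles, the high-frequency asymptotic slope is 20 × (0 − 2) = -40 dB/decade.

-40 dB/decade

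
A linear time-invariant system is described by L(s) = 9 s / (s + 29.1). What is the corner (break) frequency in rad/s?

The single real pole at s = −29.1 gives a corner at ω = 29.1 rad/s.

29.1 rad/s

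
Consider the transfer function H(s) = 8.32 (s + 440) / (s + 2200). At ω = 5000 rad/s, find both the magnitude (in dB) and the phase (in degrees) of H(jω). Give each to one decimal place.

|j5000 + 440| = √(5000² + 440²) = 5019
|j5000 + 2200| = √(5000² + 2200²) = 5463
|H(j5000)| = 8.32 × 5019 / 5463 = 7.6449
20 log₁₀(7.6449) = 17.67 dB
∠(j5000 + 440) = arctan(5000/440) = 84.97°
∠(j5000 + 2200) = arctan(5000/2200) = 66.25°
∠H(j5000) = 84.97° − 66.25° = 18.72°

|H| = 17.7 dB, ∠H = 18.7°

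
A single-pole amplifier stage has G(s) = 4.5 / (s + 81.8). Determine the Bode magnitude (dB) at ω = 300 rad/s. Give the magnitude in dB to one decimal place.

-36.8 dB

|j300 + 81.8| = √(300² + 81.8²) = 311
|G(j300)| = 4.5 / 311 = 0.014472
20 log₁₀(0.014472) = -36.79 dB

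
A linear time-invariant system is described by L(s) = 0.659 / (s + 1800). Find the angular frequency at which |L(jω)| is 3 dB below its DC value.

1800 rad s⁻¹

For a single-pole low-pass, the −3 dB point is at the pole: ω = 1800 rad s⁻¹.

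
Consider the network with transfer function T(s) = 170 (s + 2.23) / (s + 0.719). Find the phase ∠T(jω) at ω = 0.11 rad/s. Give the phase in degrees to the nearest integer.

∠(j0.11 + 2.23) = arctan(0.11/2.23) = 2.82°
∠(j0.11 + 0.719) = arctan(0.11/0.719) = 8.70°
∠T(j0.11) = 2.82° − 8.70° = -5.87°

-6°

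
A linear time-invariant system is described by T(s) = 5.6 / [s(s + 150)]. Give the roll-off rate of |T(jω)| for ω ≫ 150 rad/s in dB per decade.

With 0 zeros and 2 poles, the high-frequency asymptotic slope is 20 × (0 − 2) = -40 dB/decade.

-40 dB/decade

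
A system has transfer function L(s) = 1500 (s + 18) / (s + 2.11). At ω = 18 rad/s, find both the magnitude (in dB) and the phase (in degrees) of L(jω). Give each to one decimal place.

|j18 + 18| = √(18² + 18²) = 25.46
|j18 + 2.11| = √(18² + 2.11²) = 18.12
|L(j18)| = 1500 × 25.46 / 18.12 = 2106.9
20 log₁₀(2106.9) = 66.47 dB
∠(j18 + 18) = arctan(18/18) = 45.00°
∠(j18 + 2.11) = arctan(18/2.11) = 83.31°
∠L(j18) = 45.00° − 83.31° = -38.31°

|L| = 66.5 dB, ∠L = -38.3°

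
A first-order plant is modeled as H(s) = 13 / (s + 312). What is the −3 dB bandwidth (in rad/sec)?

For a single-pole low-pass, the −3 dB point is at the pole: ω = 312 rad/sec.

312 rad/sec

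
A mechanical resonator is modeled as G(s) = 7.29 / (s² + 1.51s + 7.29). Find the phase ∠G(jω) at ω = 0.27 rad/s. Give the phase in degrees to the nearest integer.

∠[(j0.27)² + 1.51(j0.27) + 7.29] = ∠[7.2171 + j0.4077] = 3.23°
∠G(j0.27) = −3.23° = -3.23°

-3°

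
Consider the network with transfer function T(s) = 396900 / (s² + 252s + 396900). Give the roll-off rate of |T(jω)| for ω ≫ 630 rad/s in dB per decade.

With 0 zeros and 2 poles, the high-frequency asymptotic slope is 20 × (0 − 2) = -40 dB/decade.

-40 dB/decade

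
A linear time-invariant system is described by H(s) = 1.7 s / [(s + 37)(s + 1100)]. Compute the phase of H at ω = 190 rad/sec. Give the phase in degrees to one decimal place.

1.2°

∠(j190) = 90.00°
∠(j190 + 37) = arctan(190/37) = 78.98°
∠(j190 + 1100) = arctan(190/1100) = 9.80°
∠H(j190) = 90.00° − (78.98° + 9.80°) = 1.22°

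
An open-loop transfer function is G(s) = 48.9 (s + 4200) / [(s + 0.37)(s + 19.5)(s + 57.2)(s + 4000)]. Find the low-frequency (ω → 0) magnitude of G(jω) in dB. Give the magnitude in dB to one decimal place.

G(0) = 48.9 × 4200 / (0.37 × 19.5 × 57.2 × 4000) = 0.12441
20 log₁₀(0.12441) = -18.10 dB

-18.1 dB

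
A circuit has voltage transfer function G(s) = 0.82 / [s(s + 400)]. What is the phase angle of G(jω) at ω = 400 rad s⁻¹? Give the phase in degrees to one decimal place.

-135.0 deg

∠(j400 + 400) = arctan(400/400) = 45.00°
∠(j400) = 90.00°
∠G(j400) = − (45.00° + 90.00°) = -135.00°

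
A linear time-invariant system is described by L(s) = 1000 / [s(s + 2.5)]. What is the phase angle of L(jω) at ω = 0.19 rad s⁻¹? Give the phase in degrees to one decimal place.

-94.3 deg

∠(j0.19 + 2.5) = arctan(0.19/2.5) = 4.35°
∠(j0.19) = 90.00°
∠L(j0.19) = − (4.35° + 90.00°) = -94.35°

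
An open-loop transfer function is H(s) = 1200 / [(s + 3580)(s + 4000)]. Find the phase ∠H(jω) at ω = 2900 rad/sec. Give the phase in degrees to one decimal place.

∠(j2900 + 3580) = arctan(2900/3580) = 39.01°
∠(j2900 + 4000) = arctan(2900/4000) = 35.94°
∠H(j2900) = − (39.01° + 35.94°) = -74.95°

-75.0°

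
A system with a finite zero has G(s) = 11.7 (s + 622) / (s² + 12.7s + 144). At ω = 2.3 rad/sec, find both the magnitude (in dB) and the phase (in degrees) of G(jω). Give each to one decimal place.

|G| = 34.2 dB, ∠G = -11.7°

|j2.3 + 622| = √(2.3² + 622²) = 622
|(j2.3)² + 12.7(j2.3) + 144| = |138.71 + j29.21| = 141.8
|G(j2.3)| = 11.7 × 622 / 141.8 = 51.339
20 log₁₀(51.339) = 34.21 dB
∠(j2.3 + 622) = arctan(2.3/622) = 0.21°
∠[(j2.3)² + 12.7(j2.3) + 144] = ∠[138.71 + j29.21] = 11.89°
∠G(j2.3) = 0.21° − 11.89° = -11.68°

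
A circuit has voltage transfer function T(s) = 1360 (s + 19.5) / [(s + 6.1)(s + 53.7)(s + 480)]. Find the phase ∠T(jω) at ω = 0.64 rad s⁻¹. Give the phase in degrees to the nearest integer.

∠(j0.64 + 19.5) = arctan(0.64/19.5) = 1.88°
∠(j0.64 + 6.1) = arctan(0.64/6.1) = 5.99°
∠(j0.64 + 53.7) = arctan(0.64/53.7) = 0.68°
∠(j0.64 + 480) = arctan(0.64/480) = 0.08°
∠T(j0.64) = 1.88° − (5.99° + 0.68° + 0.08°) = -4.87°

-5°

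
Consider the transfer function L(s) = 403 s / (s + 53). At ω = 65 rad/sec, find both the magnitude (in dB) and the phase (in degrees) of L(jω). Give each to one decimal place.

|L| = 49.9 dB, ∠L = 39.2°

|j65| = 65
|j65 + 53| = √(65² + 53²) = 83.87
|L(j65)| = 403 × 65 / 83.87 = 312.33
20 log₁₀(312.33) = 49.89 dB
∠(j65) = 90.00°
∠(j65 + 53) = arctan(65/53) = 50.81°
∠L(j65) = 90.00° − 50.81° = 39.19°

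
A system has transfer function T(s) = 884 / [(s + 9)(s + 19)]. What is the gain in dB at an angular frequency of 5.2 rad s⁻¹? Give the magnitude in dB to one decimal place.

|j5.2 + 9| = √(5.2² + 9²) = 10.39
|j5.2 + 19| = √(5.2² + 19²) = 19.7
|T(j5.2)| = 884 / (10.39 × 19.7) = 4.3174
20 log₁₀(4.3174) = 12.70 dB

12.7 dB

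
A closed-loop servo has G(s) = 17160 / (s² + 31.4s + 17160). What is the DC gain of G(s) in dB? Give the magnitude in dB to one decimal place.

G(0) = 17160 / 17160 = 1
20 log₁₀(1) = 0.00 dB

0.0 dB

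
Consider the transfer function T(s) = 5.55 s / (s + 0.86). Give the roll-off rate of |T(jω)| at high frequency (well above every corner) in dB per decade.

With 1 zero and 1 pole, the high-frequency asymptotic slope is 20 × (1 − 1) = 0 dB/decade.

0 dB/decade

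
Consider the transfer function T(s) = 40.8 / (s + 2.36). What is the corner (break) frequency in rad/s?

2.36 rad/s

The single real pole at s = −2.36 gives a corner at ω = 2.36 rad/s.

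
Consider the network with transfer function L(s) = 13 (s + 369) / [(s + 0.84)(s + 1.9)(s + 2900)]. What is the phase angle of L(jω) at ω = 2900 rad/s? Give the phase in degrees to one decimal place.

-142.2°

∠(j2900 + 369) = arctan(2900/369) = 82.75°
∠(j2900 + 0.84) = arctan(2900/0.84) = 89.98°
∠(j2900 + 1.9) = arctan(2900/1.9) = 89.96°
∠(j2900 + 2900) = arctan(2900/2900) = 45.00°
∠L(j2900) = 82.75° − (89.98° + 89.96° + 45.00°) = -142.20°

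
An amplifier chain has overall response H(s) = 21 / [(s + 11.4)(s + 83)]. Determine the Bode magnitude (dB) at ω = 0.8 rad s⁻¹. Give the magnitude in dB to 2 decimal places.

-33.10 dB

|j0.8 + 11.4| = √(0.8² + 11.4²) = 11.43
|j0.8 + 83| = √(0.8² + 83²) = 83
|H(j0.8)| = 21 / (11.43 × 83) = 0.022139
20 log₁₀(0.022139) = -33.097 dB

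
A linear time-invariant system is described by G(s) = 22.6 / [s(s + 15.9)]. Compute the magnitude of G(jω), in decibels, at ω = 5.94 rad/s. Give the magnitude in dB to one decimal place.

|j5.94 + 15.9| = √(5.94² + 15.9²) = 16.97
|j5.94| = 5.94
|G(j5.94)| = 22.6 / (16.97 × 5.94) = 0.22416
20 log₁₀(0.22416) = -12.99 dB

-13.0 dB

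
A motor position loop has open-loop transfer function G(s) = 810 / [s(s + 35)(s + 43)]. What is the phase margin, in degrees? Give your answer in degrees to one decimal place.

88.4°

Gain crossover: |G(jω)| = 1 at ω ≈ 0.538 rad/s.
∠G(j0.538) = −90° − arctan(0.538/35) − arctan(0.538/43) ≈ -91.60°
PM = 180° + (-91.60°) = 88.40°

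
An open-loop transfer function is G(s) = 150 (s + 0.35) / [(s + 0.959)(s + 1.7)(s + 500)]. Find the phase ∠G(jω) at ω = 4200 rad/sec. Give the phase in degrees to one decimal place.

∠(j4200 + 0.35) = arctan(4200/0.35) = 90.00°
∠(j4200 + 0.959) = arctan(4200/0.959) = 89.99°
∠(j4200 + 1.7) = arctan(4200/1.7) = 89.98°
∠(j4200 + 500) = arctan(4200/500) = 83.21°
∠G(j4200) = 90.00° − (89.99° + 89.98° + 83.21°) = -173.18°

-173.2°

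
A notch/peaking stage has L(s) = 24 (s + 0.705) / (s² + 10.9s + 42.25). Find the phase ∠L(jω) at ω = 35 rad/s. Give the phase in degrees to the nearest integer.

-73°

∠(j35 + 0.705) = arctan(35/0.705) = 88.85°
∠[(j35)² + 10.9(j35) + 42.25] = ∠[-1182.8 + j381.5] = 162.12°
∠L(j35) = 88.85° − 162.12° = -73.28°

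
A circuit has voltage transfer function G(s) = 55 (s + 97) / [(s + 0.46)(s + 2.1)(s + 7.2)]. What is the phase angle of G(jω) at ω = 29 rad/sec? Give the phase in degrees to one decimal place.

-234.4°

∠(j29 + 97) = arctan(29/97) = 16.65°
∠(j29 + 0.46) = arctan(29/0.46) = 89.09°
∠(j29 + 2.1) = arctan(29/2.1) = 85.86°
∠(j29 + 7.2) = arctan(29/7.2) = 76.06°
∠G(j29) = 16.65° − (89.09° + 85.86° + 76.06°) = -234.36°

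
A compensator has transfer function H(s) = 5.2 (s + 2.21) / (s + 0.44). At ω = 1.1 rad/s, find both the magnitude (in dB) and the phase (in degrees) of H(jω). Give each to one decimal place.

|j1.1 + 2.21| = √(1.1² + 2.21²) = 2.469
|j1.1 + 0.44| = √(1.1² + 0.44²) = 1.185
|H(j1.1)| = 5.2 × 2.469 / 1.185 = 10.835
20 log₁₀(10.835) = 20.70 dB
∠(j1.1 + 2.21) = arctan(1.1/2.21) = 26.46°
∠(j1.1 + 0.44) = arctan(1.1/0.44) = 68.20°
∠H(j1.1) = 26.46° − 68.20° = -41.74°

|H| = 20.7 dB, ∠H = -41.7 deg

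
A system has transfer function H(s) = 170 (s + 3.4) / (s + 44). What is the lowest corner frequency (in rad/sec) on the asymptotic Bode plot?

Break frequencies occur at each pole and zero magnitude: 3.4 rad/sec, 44 rad/sec.
The lowest is 3.4 rad/sec.

3.4 rad/sec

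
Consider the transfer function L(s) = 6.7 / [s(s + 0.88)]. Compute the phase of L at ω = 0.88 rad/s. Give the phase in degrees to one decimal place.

-135.0°

∠(j0.88 + 0.88) = arctan(0.88/0.88) = 45.00°
∠(j0.88) = 90.00°
∠L(j0.88) = − (45.00° + 90.00°) = -135.00°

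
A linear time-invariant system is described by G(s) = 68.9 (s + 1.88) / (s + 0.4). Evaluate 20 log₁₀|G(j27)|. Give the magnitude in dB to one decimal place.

|j27 + 1.88| = √(27² + 1.88²) = 27.07
|j27 + 0.4| = √(27² + 0.4²) = 27
|G(j27)| = 68.9 × 27.07 / 27 = 69.059
20 log₁₀(69.059) = 36.78 dB

36.8 dB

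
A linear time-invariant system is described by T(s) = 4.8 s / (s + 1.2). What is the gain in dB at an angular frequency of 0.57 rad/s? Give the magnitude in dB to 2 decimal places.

|j0.57| = 0.57
|j0.57 + 1.2| = √(0.57² + 1.2²) = 1.328
|T(j0.57)| = 4.8 × 0.57 / 1.328 = 2.0595
20 log₁₀(2.0595) = 6.275 dB

6.28 dB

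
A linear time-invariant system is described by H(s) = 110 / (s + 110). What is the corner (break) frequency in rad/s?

110 rad/s

The single real pole at s = −110 gives a corner at ω = 110 rad/s.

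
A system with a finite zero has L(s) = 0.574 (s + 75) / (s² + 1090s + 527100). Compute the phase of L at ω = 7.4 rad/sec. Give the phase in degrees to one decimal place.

4.8 deg

∠(j7.4 + 75) = arctan(7.4/75) = 5.63°
∠[(j7.4)² + 1090(j7.4) + 527100] = ∠[5.2705e+05 + j8066] = 0.88°
∠L(j7.4) = 5.63° − 0.88° = 4.76°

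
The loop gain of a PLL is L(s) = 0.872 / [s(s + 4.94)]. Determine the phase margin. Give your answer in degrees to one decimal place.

88.0°

Gain crossover: |L(jω)| = 1 at ω ≈ 0.176 rad/sec.
∠L(j0.176) = −90° − arctan(0.176/4.94) ≈ -92.05°
PM = 180° + (-92.05°) = 87.95°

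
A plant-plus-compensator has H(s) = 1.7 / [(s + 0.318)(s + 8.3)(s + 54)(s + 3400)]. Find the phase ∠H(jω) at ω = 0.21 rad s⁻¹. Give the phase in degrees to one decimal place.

-35.1°

∠(j0.21 + 0.318) = arctan(0.21/0.318) = 33.44°
∠(j0.21 + 8.3) = arctan(0.21/8.3) = 1.45°
∠(j0.21 + 54) = arctan(0.21/54) = 0.22°
∠(j0.21 + 3400) = arctan(0.21/3400) = 0.00°
∠H(j0.21) = − (33.44° + 1.45° + 0.22° + 0.00°) = -35.12°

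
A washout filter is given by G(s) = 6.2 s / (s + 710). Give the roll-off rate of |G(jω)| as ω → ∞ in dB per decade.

With 1 zero and 1 pole, the high-frequency asymptotic slope is 20 × (1 − 1) = 0 dB/decade.

0 dB/decade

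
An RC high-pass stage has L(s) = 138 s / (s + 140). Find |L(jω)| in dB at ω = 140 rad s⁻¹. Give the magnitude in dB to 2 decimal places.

39.79 dB

|j140| = 140
|j140 + 140| = √(140² + 140²) = 198
|L(j140)| = 138 × 140 / 198 = 97.581
20 log₁₀(97.581) = 39.787 dB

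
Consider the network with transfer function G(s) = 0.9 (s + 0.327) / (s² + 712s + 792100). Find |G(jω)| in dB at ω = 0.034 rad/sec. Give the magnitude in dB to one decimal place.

|j0.034 + 0.327| = √(0.034² + 0.327²) = 0.3288
|(j0.034)² + 712(j0.034) + 792100| = |7.921e+05 + j24.208| = 7.921e+05
|G(j0.034)| = 0.9 × 0.3288 / 7.921e+05 = 3.7355e-07
20 log₁₀(3.7355e-07) = -128.55 dB

-128.6 dB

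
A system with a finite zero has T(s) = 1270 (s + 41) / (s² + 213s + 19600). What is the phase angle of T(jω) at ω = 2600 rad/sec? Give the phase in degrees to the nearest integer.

-86°

∠(j2600 + 41) = arctan(2600/41) = 89.10°
∠[(j2600)² + 213(j2600) + 19600] = ∠[-6.7404e+06 + j5.538e+05] = 175.30°
∠T(j2600) = 89.10° − 175.30° = -86.21°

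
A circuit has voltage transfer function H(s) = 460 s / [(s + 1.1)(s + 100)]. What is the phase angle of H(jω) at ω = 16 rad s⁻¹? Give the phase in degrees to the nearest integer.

∠(j16) = 90.00°
∠(j16 + 1.1) = arctan(16/1.1) = 86.07°
∠(j16 + 100) = arctan(16/100) = 9.09°
∠H(j16) = 90.00° − (86.07° + 9.09°) = -5.16°

-5°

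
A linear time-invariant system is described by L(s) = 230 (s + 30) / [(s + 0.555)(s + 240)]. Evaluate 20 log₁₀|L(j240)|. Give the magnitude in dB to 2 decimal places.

-3.31 dB

|j240 + 30| = √(240² + 30²) = 241.9
|j240 + 0.555| = √(240² + 0.555²) = 240
|j240 + 240| = √(240² + 240²) = 339.4
|L(j240)| = 230 × 241.9 / (240 × 339.4) = 0.68292
20 log₁₀(0.68292) = -3.313 dB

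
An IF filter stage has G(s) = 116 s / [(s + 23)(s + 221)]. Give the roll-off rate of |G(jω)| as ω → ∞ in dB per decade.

-20 dB/decade

With 1 zero and 2 poles, the high-frequency asymptotic slope is 20 × (1 − 2) = -20 dB/decade.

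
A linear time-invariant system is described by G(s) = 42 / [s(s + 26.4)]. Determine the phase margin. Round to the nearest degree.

87°

Gain crossover: |G(jω)| = 1 at ω ≈ 1.59 rad/s.
∠G(j1.59) = −90° − arctan(1.59/26.4) ≈ -93.44°
PM = 180° + (-93.44°) = 86.56°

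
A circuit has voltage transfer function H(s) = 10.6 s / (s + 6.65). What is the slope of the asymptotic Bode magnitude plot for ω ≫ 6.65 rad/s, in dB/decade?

With 1 zero and 1 pole, the high-frequency asymptotic slope is 20 × (1 − 1) = 0 dB/decade.

0 dB/decade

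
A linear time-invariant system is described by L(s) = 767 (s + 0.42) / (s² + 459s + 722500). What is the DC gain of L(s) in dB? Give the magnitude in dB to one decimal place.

L(0) = 767 × 0.42 / 722500 = 0.00044587
20 log₁₀(0.00044587) = -67.02 dB

-67.0 dB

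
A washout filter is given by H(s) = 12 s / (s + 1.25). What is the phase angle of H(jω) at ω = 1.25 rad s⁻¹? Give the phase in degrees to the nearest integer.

∠(j1.25) = 90.00°
∠(j1.25 + 1.25) = arctan(1.25/1.25) = 45.00°
∠H(j1.25) = 90.00° − 45.00° = 45.00°

45°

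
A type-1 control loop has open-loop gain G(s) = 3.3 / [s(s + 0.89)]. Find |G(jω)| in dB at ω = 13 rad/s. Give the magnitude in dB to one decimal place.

-34.2 dB

|j13 + 0.89| = √(13² + 0.89²) = 13.03
|j13| = 13
|G(j13)| = 3.3 / (13.03 × 13) = 0.019481
20 log₁₀(0.019481) = -34.21 dB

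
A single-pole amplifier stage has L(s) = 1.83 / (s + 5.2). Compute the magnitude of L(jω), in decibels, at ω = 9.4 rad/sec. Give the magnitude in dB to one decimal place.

|j9.4 + 5.2| = √(9.4² + 5.2²) = 10.74
|L(j9.4)| = 1.83 / 10.74 = 0.17035
20 log₁₀(0.17035) = -15.37 dB

-15.4 dB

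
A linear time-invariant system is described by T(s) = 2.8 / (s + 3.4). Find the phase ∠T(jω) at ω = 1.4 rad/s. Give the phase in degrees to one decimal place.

-22.4°

∠(j1.4 + 3.4) = arctan(1.4/3.4) = 22.38°
∠T(j1.4) = −22.38° = -22.38°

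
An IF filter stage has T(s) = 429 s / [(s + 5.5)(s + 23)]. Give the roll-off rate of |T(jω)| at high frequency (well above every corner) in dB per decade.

-20 dB/decade

With 1 zero and 2 poles, the high-frequency asymptotic slope is 20 × (1 − 2) = -20 dB/decade.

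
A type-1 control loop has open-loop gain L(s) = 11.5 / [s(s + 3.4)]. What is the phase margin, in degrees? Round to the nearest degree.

52°

Gain crossover: |L(jω)| = 1 at ω ≈ 2.66 rad/sec.
∠L(j2.66) = −90° − arctan(2.66/3.4) ≈ -128.07°
PM = 180° + (-128.07°) = 51.93°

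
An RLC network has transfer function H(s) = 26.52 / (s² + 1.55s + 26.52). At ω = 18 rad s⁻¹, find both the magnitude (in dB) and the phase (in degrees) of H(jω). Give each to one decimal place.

|(j18)² + 1.55(j18) + 26.52| = |-297.48 + j27.9| = 298.8
|H(j18)| = 26.52 / 298.8 = 0.088759
20 log₁₀(0.088759) = -21.04 dB
∠[(j18)² + 1.55(j18) + 26.52] = ∠[-297.48 + j27.9] = 174.64°
∠H(j18) = −174.64° = -174.64°

|H| = -21.0 dB, ∠H = -174.6 deg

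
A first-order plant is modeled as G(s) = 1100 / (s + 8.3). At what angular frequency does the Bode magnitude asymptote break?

8.3 rad/s

The single real pole at s = −8.3 gives a corner at ω = 8.3 rad/s.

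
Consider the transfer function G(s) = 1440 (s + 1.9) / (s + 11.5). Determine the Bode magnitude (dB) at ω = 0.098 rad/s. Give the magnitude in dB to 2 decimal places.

47.54 dB

|j0.098 + 1.9| = √(0.098² + 1.9²) = 1.903
|j0.098 + 11.5| = √(0.098² + 11.5²) = 11.5
|G(j0.098)| = 1440 × 1.903 / 11.5 = 238.22
20 log₁₀(238.22) = 47.540 dB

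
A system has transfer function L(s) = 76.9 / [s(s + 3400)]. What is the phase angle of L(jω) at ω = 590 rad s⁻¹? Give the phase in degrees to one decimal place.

-99.8°

∠(j590 + 3400) = arctan(590/3400) = 9.84°
∠(j590) = 90.00°
∠L(j590) = − (9.84° + 90.00°) = -99.84°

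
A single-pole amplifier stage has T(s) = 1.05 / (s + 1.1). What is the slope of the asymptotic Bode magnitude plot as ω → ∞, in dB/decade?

-20 dB/decade

With 0 zeros and 1 pole, the high-frequency asymptotic slope is 20 × (0 − 1) = -20 dB/decade.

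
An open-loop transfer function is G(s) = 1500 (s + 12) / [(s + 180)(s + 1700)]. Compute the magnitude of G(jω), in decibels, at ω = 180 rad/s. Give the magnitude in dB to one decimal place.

-4.1 dB

|j180 + 12| = √(180² + 12²) = 180.4
|j180 + 180| = √(180² + 180²) = 254.6
|j180 + 1700| = √(180² + 1700²) = 1710
|G(j180)| = 1500 × 180.4 / (254.6 × 1710) = 0.62183
20 log₁₀(0.62183) = -4.13 dB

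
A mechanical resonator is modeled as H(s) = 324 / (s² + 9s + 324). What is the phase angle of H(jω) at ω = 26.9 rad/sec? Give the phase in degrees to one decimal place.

-148.8°

∠[(j26.9)² + 9(j26.9) + 324] = ∠[-399.61 + j242.1] = 148.79°
∠H(j26.9) = −148.79° = -148.79°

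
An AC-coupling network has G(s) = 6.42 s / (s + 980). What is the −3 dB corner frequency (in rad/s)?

For a single-pole high-pass, the −3 dB point is at the pole: ω = 980 rad/s.

980 rad/s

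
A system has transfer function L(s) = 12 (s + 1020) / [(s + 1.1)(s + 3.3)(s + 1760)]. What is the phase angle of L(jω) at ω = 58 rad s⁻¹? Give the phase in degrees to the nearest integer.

-174°

∠(j58 + 1020) = arctan(58/1020) = 3.25°
∠(j58 + 1.1) = arctan(58/1.1) = 88.91°
∠(j58 + 3.3) = arctan(58/3.3) = 86.74°
∠(j58 + 1760) = arctan(58/1760) = 1.89°
∠L(j58) = 3.25° − (88.91° + 86.74° + 1.89°) = -174.29°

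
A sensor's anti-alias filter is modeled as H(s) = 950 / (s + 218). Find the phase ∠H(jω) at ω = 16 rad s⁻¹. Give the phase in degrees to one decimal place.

-4.2°

∠(j16 + 218) = arctan(16/218) = 4.20°
∠H(j16) = −4.20° = -4.20°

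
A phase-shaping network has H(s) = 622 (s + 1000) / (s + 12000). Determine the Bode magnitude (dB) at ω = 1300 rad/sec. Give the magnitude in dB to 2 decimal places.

|j1300 + 1000| = √(1300² + 1000²) = 1640
|j1300 + 12000| = √(1300² + 12000²) = 1.207e+04
|H(j1300)| = 622 × 1640 / 1.207e+04 = 84.518
20 log₁₀(84.518) = 38.539 dB

38.54 dB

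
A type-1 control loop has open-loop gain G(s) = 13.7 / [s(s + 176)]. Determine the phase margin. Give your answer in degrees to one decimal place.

90.0 deg

Gain crossover: |G(jω)| = 1 at ω ≈ 0.0778 rad/s.
∠G(j0.0778) = −90° − arctan(0.0778/176) ≈ -90.03°
PM = 180° + (-90.03°) = 89.97°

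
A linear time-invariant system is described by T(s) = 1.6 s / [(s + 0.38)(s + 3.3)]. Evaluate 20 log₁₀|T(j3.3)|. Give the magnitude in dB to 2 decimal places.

-9.36 dB

|j3.3| = 3.3
|j3.3 + 0.38| = √(3.3² + 0.38²) = 3.322
|j3.3 + 3.3| = √(3.3² + 3.3²) = 4.667
|T(j3.3)| = 1.6 × 3.3 / (3.322 × 4.667) = 0.34059
20 log₁₀(0.34059) = -9.355 dB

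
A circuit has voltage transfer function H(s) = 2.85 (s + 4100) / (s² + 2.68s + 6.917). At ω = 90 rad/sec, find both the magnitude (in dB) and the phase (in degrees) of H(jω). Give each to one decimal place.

|j90 + 4100| = √(90² + 4100²) = 4101
|(j90)² + 2.68(j90) + 6.917| = |-8093.1 + j241.2| = 8097
|H(j90)| = 2.85 × 4101 / 8097 = 1.4435
20 log₁₀(1.4435) = 3.19 dB
∠(j90 + 4100) = arctan(90/4100) = 1.26°
∠[(j90)² + 2.68(j90) + 6.917] = ∠[-8093.1 + j241.2] = 178.29°
∠H(j90) = 1.26° − 178.29° = -177.04°

|H| = 3.2 dB, ∠H = -177.0 deg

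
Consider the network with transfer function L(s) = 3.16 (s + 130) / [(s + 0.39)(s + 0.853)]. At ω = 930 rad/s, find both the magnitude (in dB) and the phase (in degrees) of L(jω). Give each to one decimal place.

|L| = -49.3 dB, ∠L = -97.9°

|j930 + 130| = √(930² + 130²) = 939
|j930 + 0.39| = √(930² + 0.39²) = 930
|j930 + 0.853| = √(930² + 0.853²) = 930
|L(j930)| = 3.16 × 939 / (930 × 930) = 0.0034309
20 log₁₀(0.0034309) = -49.29 dB
∠(j930 + 130) = arctan(930/130) = 82.04°
∠(j930 + 0.39) = arctan(930/0.39) = 89.98°
∠(j930 + 0.853) = arctan(930/0.853) = 89.95°
∠L(j930) = 82.04° − (89.98° + 89.95°) = -97.88°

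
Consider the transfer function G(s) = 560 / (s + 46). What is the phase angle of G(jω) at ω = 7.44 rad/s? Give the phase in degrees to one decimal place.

∠(j7.44 + 46) = arctan(7.44/46) = 9.19°
∠G(j7.44) = −9.19° = -9.19°

-9.2°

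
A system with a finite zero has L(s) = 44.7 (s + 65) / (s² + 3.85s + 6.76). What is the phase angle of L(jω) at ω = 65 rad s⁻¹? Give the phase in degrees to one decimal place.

-131.6 deg

∠(j65 + 65) = arctan(65/65) = 45.00°
∠[(j65)² + 3.85(j65) + 6.76] = ∠[-4218.2 + j250.25] = 176.60°
∠L(j65) = 45.00° − 176.60° = -131.60°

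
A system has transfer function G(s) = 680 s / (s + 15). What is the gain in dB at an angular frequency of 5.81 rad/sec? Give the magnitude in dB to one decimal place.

|j5.81| = 5.81
|j5.81 + 15| = √(5.81² + 15²) = 16.09
|G(j5.81)| = 680 × 5.81 / 16.09 = 245.61
20 log₁₀(245.61) = 47.80 dB

47.8 dB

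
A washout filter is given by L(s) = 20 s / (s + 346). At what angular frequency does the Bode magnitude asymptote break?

The single real pole at s = −346 gives a corner at ω = 346 rad/sec.

346 rad/sec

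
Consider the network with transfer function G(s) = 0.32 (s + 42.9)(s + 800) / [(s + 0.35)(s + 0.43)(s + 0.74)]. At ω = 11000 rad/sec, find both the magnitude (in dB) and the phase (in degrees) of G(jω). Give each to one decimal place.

|G| = -90.7 dB, ∠G = -94.4°

|j11000 + 42.9| = √(11000² + 42.9²) = 1.1e+04
|j11000 + 800| = √(11000² + 800²) = 1.103e+04
|j11000 + 0.35| = √(11000² + 0.35²) = 1.1e+04
|j11000 + 0.43| = √(11000² + 0.43²) = 1.1e+04
|j11000 + 0.74| = √(11000² + 0.74²) = 1.1e+04
|G(j11000)| = 0.32 × 1.1e+04 × 1.103e+04 / (1.1e+04 × 1.1e+04 × 1.1e+04) = 2.9168e-05
20 log₁₀(2.9168e-05) = -90.70 dB
∠(j11000 + 42.9) = arctan(11000/42.9) = 89.78°
∠(j11000 + 800) = arctan(11000/800) = 85.84°
∠(j11000 + 0.35) = arctan(11000/0.35) = 90.00°
∠(j11000 + 0.43) = arctan(11000/0.43) = 90.00°
∠(j11000 + 0.74) = arctan(11000/0.74) = 90.00°
∠G(j11000) = 89.78° + 85.84° − (90.00° + 90.00° + 90.00°) = -94.38°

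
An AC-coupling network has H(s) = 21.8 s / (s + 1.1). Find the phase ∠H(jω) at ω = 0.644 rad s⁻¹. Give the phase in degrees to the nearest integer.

∠(j0.644) = 90.00°
∠(j0.644 + 1.1) = arctan(0.644/1.1) = 30.35°
∠H(j0.644) = 90.00° − 30.35° = 59.65°

60°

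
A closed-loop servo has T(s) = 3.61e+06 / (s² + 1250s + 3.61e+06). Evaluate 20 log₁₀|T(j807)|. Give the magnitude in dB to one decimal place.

1.3 dB

|(j807)² + 1250(j807) + 3.61e+06| = |2.9588e+06 + j1.0088e+06| = 3.126e+06
|T(j807)| = 3.61e+06 / 3.126e+06 = 1.1548
20 log₁₀(1.1548) = 1.25 dB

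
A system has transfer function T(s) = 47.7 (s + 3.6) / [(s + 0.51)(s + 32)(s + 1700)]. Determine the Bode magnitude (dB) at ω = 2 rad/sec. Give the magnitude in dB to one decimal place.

|j2 + 3.6| = √(2² + 3.6²) = 4.118
|j2 + 0.51| = √(2² + 0.51²) = 2.064
|j2 + 32| = √(2² + 32²) = 32.06
|j2 + 1700| = √(2² + 1700²) = 1700
|T(j2)| = 47.7 × 4.118 / (2.064 × 32.06 × 1700) = 0.0017461
20 log₁₀(0.0017461) = -55.16 dB

-55.2 dB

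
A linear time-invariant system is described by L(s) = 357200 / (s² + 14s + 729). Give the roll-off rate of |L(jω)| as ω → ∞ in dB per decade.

-40 dB/decade

With 0 zeros and 2 poles, the high-frequency asymptotic slope is 20 × (0 − 2) = -40 dB/decade.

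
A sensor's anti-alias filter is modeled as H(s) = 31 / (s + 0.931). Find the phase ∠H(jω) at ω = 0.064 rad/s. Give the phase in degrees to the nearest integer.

-4°

∠(j0.064 + 0.931) = arctan(0.064/0.931) = 3.93°
∠H(j0.064) = −3.93° = -3.93°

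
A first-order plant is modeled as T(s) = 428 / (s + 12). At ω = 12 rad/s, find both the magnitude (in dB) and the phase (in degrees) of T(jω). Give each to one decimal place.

|j12 + 12| = √(12² + 12²) = 16.97
|T(j12)| = 428 / 16.97 = 25.22
20 log₁₀(25.22) = 28.03 dB
∠(j12 + 12) = arctan(12/12) = 45.00°
∠T(j12) = −45.00° = -45.00°

|T| = 28.0 dB, ∠T = -45.0°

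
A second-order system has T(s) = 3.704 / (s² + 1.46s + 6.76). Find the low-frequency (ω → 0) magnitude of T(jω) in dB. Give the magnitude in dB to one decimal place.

T(0) = 3.704 / 6.76 = 0.54793
20 log₁₀(0.54793) = -5.23 dB

-5.2 dB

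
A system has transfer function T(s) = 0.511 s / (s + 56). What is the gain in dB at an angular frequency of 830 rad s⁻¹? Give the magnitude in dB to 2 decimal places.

-5.85 dB

|j830| = 830
|j830 + 56| = √(830² + 56²) = 831.9
|T(j830)| = 0.511 × 830 / 831.9 = 0.50984
20 log₁₀(0.50984) = -5.851 dB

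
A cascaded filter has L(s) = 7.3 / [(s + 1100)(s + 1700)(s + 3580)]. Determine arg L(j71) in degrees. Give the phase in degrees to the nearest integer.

∠(j71 + 1100) = arctan(71/1100) = 3.69°
∠(j71 + 1700) = arctan(71/1700) = 2.39°
∠(j71 + 3580) = arctan(71/3580) = 1.14°
∠L(j71) = − (3.69° + 2.39° + 1.14°) = -7.22°

-7°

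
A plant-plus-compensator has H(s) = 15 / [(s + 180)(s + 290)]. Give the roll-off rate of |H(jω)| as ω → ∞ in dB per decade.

With 0 zeros and 2 poles, the high-frequency asymptotic slope is 20 × (0 − 2) = -40 dB/decade.

-40 dB/decade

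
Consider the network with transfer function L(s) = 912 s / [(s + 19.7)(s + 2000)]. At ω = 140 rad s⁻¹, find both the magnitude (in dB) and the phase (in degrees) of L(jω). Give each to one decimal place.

|L| = -6.9 dB, ∠L = 4.0°

|j140| = 140
|j140 + 19.7| = √(140² + 19.7²) = 141.4
|j140 + 2000| = √(140² + 2000²) = 2005
|L(j140)| = 912 × 140 / (141.4 × 2005) = 0.45045
20 log₁₀(0.45045) = -6.93 dB
∠(j140) = 90.00°
∠(j140 + 19.7) = arctan(140/19.7) = 81.99°
∠(j140 + 2000) = arctan(140/2000) = 4.00°
∠L(j140) = 90.00° − (81.99° + 4.00°) = 4.01°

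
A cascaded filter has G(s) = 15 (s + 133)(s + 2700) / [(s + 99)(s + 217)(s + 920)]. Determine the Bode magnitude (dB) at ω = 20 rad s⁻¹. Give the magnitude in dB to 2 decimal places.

-11.41 dB

|j20 + 133| = √(20² + 133²) = 134.5
|j20 + 2700| = √(20² + 2700²) = 2700
|j20 + 99| = √(20² + 99²) = 101
|j20 + 217| = √(20² + 217²) = 217.9
|j20 + 920| = √(20² + 920²) = 920.2
|G(j20)| = 15 × 134.5 × 2700 / (101 × 217.9 × 920.2) = 0.26895
20 log₁₀(0.26895) = -11.407 dB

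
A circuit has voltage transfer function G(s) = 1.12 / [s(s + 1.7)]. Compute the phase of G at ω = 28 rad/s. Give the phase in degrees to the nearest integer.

-177°

∠(j28 + 1.7) = arctan(28/1.7) = 86.53°
∠(j28) = 90.00°
∠G(j28) = − (86.53° + 90.00°) = -176.53°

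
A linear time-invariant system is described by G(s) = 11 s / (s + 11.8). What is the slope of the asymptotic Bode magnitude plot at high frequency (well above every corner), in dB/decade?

With 1 zero and 1 pole, the high-frequency asymptotic slope is 20 × (1 − 1) = 0 dB/decade.

0 dB/decade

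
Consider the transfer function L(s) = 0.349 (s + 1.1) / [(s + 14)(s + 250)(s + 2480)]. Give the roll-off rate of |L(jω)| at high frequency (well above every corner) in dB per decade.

With 1 zero and 3 poles, the high-frequency asymptotic slope is 20 × (1 − 3) = -40 dB/decade.

-40 dB/decade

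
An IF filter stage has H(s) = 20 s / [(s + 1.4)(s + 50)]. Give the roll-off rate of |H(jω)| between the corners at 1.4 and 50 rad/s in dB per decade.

In this band the factors already past their corner are: 1 differentiator zero, pole at 1.4; net slope = 0 dB/decade.

0 dB/decade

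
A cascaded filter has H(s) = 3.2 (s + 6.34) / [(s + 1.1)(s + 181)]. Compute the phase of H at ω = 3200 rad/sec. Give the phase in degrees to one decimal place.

-86.9°

∠(j3200 + 6.34) = arctan(3200/6.34) = 89.89°
∠(j3200 + 1.1) = arctan(3200/1.1) = 89.98°
∠(j3200 + 181) = arctan(3200/181) = 86.76°
∠H(j3200) = 89.89° − (89.98° + 86.76°) = -86.86°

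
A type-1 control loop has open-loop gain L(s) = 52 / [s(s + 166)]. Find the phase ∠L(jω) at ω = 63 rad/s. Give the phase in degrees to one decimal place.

∠(j63 + 166) = arctan(63/166) = 20.78°
∠(j63) = 90.00°
∠L(j63) = − (20.78° + 90.00°) = -110.78°

-110.8°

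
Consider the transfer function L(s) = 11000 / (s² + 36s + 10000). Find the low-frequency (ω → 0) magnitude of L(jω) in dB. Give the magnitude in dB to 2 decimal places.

0.83 dB

L(0) = 11000 / 10000 = 1.1
20 log₁₀(1.1) = 0.828 dB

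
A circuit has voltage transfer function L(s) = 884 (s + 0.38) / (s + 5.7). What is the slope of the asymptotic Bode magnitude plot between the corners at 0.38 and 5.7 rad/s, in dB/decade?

20 dB/decade

In this band the factors already past their corner are: zero at 0.38; net slope = 20 dB/decade.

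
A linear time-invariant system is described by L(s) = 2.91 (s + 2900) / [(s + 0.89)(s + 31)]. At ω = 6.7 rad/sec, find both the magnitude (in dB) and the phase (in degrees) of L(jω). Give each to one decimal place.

|L| = 31.9 dB, ∠L = -94.5°

|j6.7 + 2900| = √(6.7² + 2900²) = 2900
|j6.7 + 0.89| = √(6.7² + 0.89²) = 6.759
|j6.7 + 31| = √(6.7² + 31²) = 31.72
|L(j6.7)| = 2.91 × 2900 / (6.759 × 31.72) = 39.368
20 log₁₀(39.368) = 31.90 dB
∠(j6.7 + 2900) = arctan(6.7/2900) = 0.13°
∠(j6.7 + 0.89) = arctan(6.7/0.89) = 82.43°
∠(j6.7 + 31) = arctan(6.7/31) = 12.20°
∠L(j6.7) = 0.13° − (82.43° + 12.20°) = -94.50°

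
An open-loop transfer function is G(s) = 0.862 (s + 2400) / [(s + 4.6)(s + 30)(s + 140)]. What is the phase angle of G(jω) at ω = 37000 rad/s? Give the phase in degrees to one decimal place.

-183.4°

∠(j37000 + 2400) = arctan(37000/2400) = 86.29°
∠(j37000 + 4.6) = arctan(37000/4.6) = 89.99°
∠(j37000 + 30) = arctan(37000/30) = 89.95°
∠(j37000 + 140) = arctan(37000/140) = 89.78°
∠G(j37000) = 86.29° − (89.99° + 89.95° + 89.78°) = -183.44°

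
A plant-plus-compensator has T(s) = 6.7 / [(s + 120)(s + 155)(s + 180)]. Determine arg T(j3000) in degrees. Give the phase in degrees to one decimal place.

-261.3°

∠(j3000 + 120) = arctan(3000/120) = 87.71°
∠(j3000 + 155) = arctan(3000/155) = 87.04°
∠(j3000 + 180) = arctan(3000/180) = 86.57°
∠T(j3000) = − (87.71° + 87.04° + 86.57°) = -261.32°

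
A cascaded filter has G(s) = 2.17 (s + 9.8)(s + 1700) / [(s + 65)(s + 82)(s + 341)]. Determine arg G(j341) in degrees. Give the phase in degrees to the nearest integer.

∠(j341 + 9.8) = arctan(341/9.8) = 88.35°
∠(j341 + 1700) = arctan(341/1700) = 11.34°
∠(j341 + 65) = arctan(341/65) = 79.21°
∠(j341 + 82) = arctan(341/82) = 76.48°
∠(j341 + 341) = arctan(341/341) = 45.00°
∠G(j341) = 88.35° + 11.34° − (79.21° + 76.48° + 45.00°) = -100.99°

-101 deg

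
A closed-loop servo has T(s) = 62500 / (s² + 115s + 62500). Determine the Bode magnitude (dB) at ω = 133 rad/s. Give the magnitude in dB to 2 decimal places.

2.41 dB

|(j133)² + 115(j133) + 62500| = |44811 + j15295| = 4.735e+04
|T(j133)| = 62500 / 4.735e+04 = 1.32
20 log₁₀(1.32) = 2.411 dB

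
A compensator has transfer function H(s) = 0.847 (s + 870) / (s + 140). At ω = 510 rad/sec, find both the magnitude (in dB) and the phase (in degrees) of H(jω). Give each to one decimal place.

|H| = 4.2 dB, ∠H = -44.3°

|j510 + 870| = √(510² + 870²) = 1008
|j510 + 140| = √(510² + 140²) = 528.9
|H(j510)| = 0.847 × 1008 / 528.9 = 1.6151
20 log₁₀(1.6151) = 4.16 dB
∠(j510 + 870) = arctan(510/870) = 30.38°
∠(j510 + 140) = arctan(510/140) = 74.65°
∠H(j510) = 30.38° − 74.65° = -44.27°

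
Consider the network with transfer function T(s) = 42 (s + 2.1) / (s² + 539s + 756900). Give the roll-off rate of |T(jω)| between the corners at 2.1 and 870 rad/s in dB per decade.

In this band the factors already past their corner are: zero at 2.1; net slope = 20 dB/decade.

20 dB/decade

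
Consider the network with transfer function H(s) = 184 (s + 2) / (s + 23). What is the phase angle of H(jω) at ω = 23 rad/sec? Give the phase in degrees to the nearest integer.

∠(j23 + 2) = arctan(23/2) = 85.03°
∠(j23 + 23) = arctan(23/23) = 45.00°
∠H(j23) = 85.03° − 45.00° = 40.03°

40°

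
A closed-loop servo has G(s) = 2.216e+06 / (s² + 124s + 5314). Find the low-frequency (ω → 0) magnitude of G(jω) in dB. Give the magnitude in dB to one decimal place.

52.4 dB

G(0) = 2.216e+06 / 5314 = 417.01
20 log₁₀(417.01) = 52.40 dB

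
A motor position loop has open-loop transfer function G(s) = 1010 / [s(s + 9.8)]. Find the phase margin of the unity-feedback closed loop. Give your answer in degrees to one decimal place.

17.5°

Gain crossover: |G(jω)| = 1 at ω ≈ 31 rad s⁻¹.
∠G(j31) = −90° − arctan(31/9.8) ≈ -162.47°
PM = 180° + (-162.47°) = 17.53°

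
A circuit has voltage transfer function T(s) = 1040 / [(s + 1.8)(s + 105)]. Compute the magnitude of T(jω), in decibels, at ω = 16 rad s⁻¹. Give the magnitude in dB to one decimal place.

-4.3 dB

|j16 + 1.8| = √(16² + 1.8²) = 16.1
|j16 + 105| = √(16² + 105²) = 106.2
|T(j16)| = 1040 / (16.1 × 106.2) = 0.60815
20 log₁₀(0.60815) = -4.32 dB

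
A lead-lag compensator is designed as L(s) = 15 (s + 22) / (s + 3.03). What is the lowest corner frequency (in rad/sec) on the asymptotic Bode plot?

Break frequencies occur at each pole and zero magnitude: 3.03 rad/sec, 22 rad/sec.
The lowest is 3.03 rad/sec.

3.03 rad/sec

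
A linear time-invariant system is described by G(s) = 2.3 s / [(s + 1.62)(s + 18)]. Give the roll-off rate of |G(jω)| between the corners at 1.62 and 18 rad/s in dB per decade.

In this band the factors already past their corner are: 1 differentiator zero, pole at 1.62; net slope = 0 dB/decade.

0 dB/decade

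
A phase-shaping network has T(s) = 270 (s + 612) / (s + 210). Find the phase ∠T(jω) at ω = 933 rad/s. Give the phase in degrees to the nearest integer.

∠(j933 + 612) = arctan(933/612) = 56.74°
∠(j933 + 210) = arctan(933/210) = 77.32°
∠T(j933) = 56.74° − 77.32° = -20.58°

-21 deg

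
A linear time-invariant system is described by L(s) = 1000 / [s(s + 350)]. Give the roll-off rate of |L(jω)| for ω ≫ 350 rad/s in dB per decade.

-40 dB/decade

With 0 zeros and 2 poles, the high-frequency asymptotic slope is 20 × (0 − 2) = -40 dB/decade.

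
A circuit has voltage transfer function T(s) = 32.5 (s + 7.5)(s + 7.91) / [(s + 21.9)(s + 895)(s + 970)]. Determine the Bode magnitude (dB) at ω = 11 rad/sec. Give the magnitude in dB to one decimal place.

-71.2 dB

|j11 + 7.5| = √(11² + 7.5²) = 13.31
|j11 + 7.91| = √(11² + 7.91²) = 13.55
|j11 + 21.9| = √(11² + 21.9²) = 24.51
|j11 + 895| = √(11² + 895²) = 895.1
|j11 + 970| = √(11² + 970²) = 970.1
|T(j11)| = 32.5 × 13.31 × 13.55 / (24.51 × 895.1 × 970.1) = 0.0002755
20 log₁₀(0.0002755) = -71.20 dB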